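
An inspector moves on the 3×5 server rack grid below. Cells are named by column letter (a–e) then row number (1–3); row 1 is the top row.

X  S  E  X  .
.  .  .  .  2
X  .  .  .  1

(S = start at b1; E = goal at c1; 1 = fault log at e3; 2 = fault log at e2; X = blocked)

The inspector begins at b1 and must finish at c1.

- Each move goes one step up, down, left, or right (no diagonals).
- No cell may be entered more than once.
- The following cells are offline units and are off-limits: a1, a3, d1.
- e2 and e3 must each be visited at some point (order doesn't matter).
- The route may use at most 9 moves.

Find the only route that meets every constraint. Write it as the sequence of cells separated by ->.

The 9-move cap with required stops at e2, e3 leaves no slack for detours.
Route from b1: 2× down (reaching b3), 3× right (reaching e3), up to e2, 2× left (reaching c2), up to c1 — 9 moves in all.
Check: all required cells visited; 9 ≤ 9 moves.

b1 -> b2 -> b3 -> c3 -> d3 -> e3 -> e2 -> d2 -> c2 -> c1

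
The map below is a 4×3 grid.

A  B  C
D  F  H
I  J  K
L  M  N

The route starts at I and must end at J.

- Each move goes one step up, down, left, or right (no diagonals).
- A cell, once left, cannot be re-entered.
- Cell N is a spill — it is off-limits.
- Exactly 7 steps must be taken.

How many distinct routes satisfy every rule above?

Need simple routes of exactly 7 moves from I to J (Manhattan distance 1, so 3 moves are spent on a detour and 3 undoing it).
Enumerating: I D A B F H K J | I D A B C H K J | I D A B C H F J | I D F B C H K J.
That gives 4 routes.

4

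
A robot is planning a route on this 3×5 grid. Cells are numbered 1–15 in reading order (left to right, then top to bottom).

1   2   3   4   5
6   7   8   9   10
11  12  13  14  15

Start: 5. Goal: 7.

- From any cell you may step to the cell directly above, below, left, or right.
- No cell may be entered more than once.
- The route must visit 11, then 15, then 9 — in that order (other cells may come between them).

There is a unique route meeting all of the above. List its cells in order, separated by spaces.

The waypoints must appear in the order 11, 15, 9, with no cell reused.
Route from 5: 4× left (reaching 1), 2× down (reaching 11), 4× right (reaching 15), up to 10, 3× left (reaching 7) — 14 moves in all.
Check: order respected (11 at step 6, 15 at step 10, 9 at step 12).

5 4 3 2 1 6 11 12 13 14 15 10 9 8 7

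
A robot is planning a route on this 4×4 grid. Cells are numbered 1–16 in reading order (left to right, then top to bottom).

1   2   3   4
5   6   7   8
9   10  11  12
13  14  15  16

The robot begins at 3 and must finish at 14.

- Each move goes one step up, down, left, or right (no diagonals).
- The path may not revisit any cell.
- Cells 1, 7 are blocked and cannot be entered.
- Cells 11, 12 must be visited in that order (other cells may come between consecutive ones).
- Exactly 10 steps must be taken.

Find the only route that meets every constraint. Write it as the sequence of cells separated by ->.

3 -> 2 -> 6 -> 5 -> 9 -> 10 -> 11 -> 12 -> 16 -> 15 -> 14

The waypoints must appear in the order 11, 12, with no cell reused.
Route from 3: left 1 to 2, down 1 to 6, left 1 to 5, down 1 to 9, right 3 to 12, down 1 to 16, left 2 to 14 — 10 moves in all.
Check: order respected (11 at step 6, 12 at step 7); 10 moves as required.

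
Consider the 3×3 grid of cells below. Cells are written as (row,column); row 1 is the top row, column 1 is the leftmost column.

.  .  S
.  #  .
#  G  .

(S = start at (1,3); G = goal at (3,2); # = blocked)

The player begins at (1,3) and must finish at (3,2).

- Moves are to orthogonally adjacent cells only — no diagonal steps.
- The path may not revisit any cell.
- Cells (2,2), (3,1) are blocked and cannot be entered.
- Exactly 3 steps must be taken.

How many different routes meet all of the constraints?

1

Need simple routes of exactly 3 moves from (1,3) to (3,2) (Manhattan distance 3, so 0 moves are spent on a detour and 0 undoing it).
Enumerating: (1,3) (2,3) (3,3) (3,2).
That gives 1 route.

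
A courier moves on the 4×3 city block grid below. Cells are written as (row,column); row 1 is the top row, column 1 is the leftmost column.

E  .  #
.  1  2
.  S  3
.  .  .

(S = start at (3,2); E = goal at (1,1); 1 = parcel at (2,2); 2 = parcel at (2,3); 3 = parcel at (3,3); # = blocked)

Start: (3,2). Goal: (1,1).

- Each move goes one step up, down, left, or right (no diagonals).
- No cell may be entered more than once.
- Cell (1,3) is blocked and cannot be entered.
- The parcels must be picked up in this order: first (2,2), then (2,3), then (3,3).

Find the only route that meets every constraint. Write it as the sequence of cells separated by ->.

The waypoints must appear in the order (2,2), (2,3), (3,3), with no cell reused.
Route from (3,2): up to (2,2), right to (2,3), 2× down (reaching (4,3)), 2× left (reaching (4,1)), 3× up (reaching (1,1)) — 9 moves in all.
Check: order respected (1 at step 1, 2 at step 2, 3 at step 3).

(3,2) -> (2,2) -> (2,3) -> (3,3) -> (4,3) -> (4,2) -> (4,1) -> (3,1) -> (2,1) -> (1,1)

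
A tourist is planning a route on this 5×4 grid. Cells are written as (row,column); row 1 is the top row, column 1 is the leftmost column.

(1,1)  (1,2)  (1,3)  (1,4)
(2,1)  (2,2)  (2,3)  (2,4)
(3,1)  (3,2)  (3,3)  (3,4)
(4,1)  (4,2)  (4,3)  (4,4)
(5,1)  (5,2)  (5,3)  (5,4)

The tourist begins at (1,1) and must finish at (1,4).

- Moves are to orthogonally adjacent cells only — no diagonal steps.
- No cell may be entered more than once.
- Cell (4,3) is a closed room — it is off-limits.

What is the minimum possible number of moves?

The Manhattan distance from (1,1) to (1,4) is |1−1| + |1−4| = 3, so at least 3 moves are needed.
A route of 3 moves achieves this: (1,1) → (1,2) → (1,3) → (1,4).
Since 3 matches the lower bound, it is optimal.

3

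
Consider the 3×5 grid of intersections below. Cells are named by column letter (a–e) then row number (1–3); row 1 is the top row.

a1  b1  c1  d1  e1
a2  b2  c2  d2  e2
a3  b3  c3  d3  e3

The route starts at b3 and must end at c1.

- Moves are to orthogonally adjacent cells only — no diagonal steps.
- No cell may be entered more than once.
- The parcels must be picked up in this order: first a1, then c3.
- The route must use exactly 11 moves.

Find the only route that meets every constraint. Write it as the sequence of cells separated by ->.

The waypoints must appear in the order a1, c3, with no cell reused.
Route from b3: left 1 to a3, up 2 to a1, right 1 to b1, down 1 to b2, right 1 to c2, down 1 to c3, right 1 to d3, up 2 to d1, left 1 to c1 — 11 moves in all.
Check: order respected (a1 at step 3, c3 at step 7); 11 moves as required.

b3 -> a3 -> a2 -> a1 -> b1 -> b2 -> c2 -> c3 -> d3 -> d2 -> d1 -> c1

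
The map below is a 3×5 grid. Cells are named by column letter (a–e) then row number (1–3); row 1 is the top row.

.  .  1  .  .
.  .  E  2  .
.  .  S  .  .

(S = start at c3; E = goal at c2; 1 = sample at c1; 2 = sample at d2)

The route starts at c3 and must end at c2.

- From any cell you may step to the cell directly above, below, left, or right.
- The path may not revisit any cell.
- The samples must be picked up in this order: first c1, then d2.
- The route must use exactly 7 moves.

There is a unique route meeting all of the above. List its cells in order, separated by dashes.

The waypoints must appear in the order c1, d2, with no cell reused.
Route from c3: left 1 to b3, up 2 to b1, right 2 to d1, down 1 to d2, left 1 to c2 — 7 moves in all.
Check: order respected (1 at step 4, 2 at step 6); 7 moves as required.

c3 - b3 - b2 - b1 - c1 - d1 - d2 - c2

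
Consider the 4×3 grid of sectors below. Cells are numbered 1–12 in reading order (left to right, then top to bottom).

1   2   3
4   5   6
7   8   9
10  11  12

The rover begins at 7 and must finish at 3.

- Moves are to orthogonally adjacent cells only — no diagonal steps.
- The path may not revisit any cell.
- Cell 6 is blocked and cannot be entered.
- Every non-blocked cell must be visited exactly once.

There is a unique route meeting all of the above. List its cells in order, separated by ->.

Need to visit all 11 open cells exactly once, starting at 7 and ending at 3.
Cell 10 has only two open neighbours (7 and 11), so the path must pass straight through it: one of those is the cell it's entered from and the other is where it exits.
Route from 7: down to 10, 2× right (reaching 12), up to 9, left to 8, up to 5, left to 4, up to 1, 2× right (reaching 3) — 10 moves in all.
Check: all 11 open cells covered.

7 -> 10 -> 11 -> 12 -> 9 -> 8 -> 5 -> 4 -> 1 -> 2 -> 3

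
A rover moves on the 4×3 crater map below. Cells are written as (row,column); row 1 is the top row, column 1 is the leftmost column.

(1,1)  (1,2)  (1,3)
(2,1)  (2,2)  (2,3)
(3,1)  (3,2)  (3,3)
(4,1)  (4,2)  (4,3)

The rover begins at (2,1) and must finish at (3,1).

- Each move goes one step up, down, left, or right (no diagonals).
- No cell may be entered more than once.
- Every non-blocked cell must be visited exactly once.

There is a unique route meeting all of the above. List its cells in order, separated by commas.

Need to visit all 12 open cells exactly once, starting at (2,1) and ending at (3,1).
Cell (1,3) has only two open neighbours ((2,3) and (1,2)), so the path must pass straight through it: one of those is the cell it's entered from and the other is where it exits.
Route from (2,1): up to (1,1), 2× right (reaching (1,3)), down to (2,3), left to (2,2), down to (3,2), right to (3,3), down to (4,3), 2× left (reaching (4,1)), up to (3,1) — 11 moves in all.
Check: all 12 open cells covered.

(2,1), (1,1), (1,2), (1,3), (2,3), (2,2), (3,2), (3,3), (4,3), (4,2), (4,1), (3,1)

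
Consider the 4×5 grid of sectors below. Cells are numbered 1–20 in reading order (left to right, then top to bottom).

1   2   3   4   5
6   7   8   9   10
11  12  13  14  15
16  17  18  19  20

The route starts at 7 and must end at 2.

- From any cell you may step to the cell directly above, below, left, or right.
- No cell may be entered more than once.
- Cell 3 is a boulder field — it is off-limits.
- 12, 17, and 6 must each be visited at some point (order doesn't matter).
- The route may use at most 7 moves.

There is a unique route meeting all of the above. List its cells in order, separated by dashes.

Any route must reach 12, 17, and 6 and still end at 2 within 7 moves, so the order of the required stops is forced.
Route from 7: down 2 to 17, left 1 to 16, up 3 to 1, right 1 to 2 — 7 moves in all.
Check: all required cells visited; 7 ≤ 7 moves.

7 - 12 - 17 - 16 - 11 - 6 - 1 - 2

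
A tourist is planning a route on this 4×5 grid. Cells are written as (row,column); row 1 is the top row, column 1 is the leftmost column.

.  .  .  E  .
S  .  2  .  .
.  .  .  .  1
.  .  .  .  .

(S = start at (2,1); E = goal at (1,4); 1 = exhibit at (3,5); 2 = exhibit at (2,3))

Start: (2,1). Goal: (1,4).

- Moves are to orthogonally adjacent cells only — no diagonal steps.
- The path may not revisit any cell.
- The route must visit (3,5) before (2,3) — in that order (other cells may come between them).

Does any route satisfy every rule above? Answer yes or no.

One route that works: (2,1) → (3,1) → (3,2) → (3,3) → (3,4) → (3,5) → (2,5) → (2,4) → (2,3) → (1,3) → (1,4).

yes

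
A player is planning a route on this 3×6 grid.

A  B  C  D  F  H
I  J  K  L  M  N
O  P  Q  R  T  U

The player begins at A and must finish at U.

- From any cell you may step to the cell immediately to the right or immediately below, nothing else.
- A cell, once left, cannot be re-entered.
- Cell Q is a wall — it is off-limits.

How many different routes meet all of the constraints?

A right/down-only route from A to U makes exactly 2 down-moves and 5 right-moves in some order.
With no other constraints that would be C(7,2) = 21 routes.
Subtract routes through each blocked cell (inclusion–exclusion for overlaps): − through Q: 6 → 15.
That gives 15 routes.

15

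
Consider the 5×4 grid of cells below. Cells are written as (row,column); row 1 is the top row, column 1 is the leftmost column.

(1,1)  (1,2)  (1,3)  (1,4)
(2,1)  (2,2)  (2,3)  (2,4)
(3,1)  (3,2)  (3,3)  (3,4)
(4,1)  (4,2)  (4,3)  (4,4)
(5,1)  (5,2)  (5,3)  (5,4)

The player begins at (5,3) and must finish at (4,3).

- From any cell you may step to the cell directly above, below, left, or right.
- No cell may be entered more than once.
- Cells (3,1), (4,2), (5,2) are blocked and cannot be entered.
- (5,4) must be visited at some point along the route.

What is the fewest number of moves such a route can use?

Any route passes through (5,4) somewhere between (5,3) and (4,3). Summing Manhattan distances along the two legs ((5,3) → (5,4) → (4,3)) gives a lower bound of 1 + 2 = 3 moves.
A route of 3 moves achieves this: (5,3) → (5,4) → (4,4) → (4,3).
Since 3 matches the lower bound, it is optimal.

3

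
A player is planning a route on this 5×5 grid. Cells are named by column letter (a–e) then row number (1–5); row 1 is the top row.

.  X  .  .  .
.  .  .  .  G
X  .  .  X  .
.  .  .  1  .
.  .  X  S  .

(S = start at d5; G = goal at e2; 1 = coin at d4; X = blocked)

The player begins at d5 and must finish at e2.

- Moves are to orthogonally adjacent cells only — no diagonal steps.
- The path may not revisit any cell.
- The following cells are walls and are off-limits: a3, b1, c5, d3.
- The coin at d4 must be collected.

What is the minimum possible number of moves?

Any route passes through d4 somewhere between d5 and e2. Summing Manhattan distances along the two legs (d5 → d4 → e2) gives a lower bound of 1 + 3 = 4 moves.
A route of 4 moves achieves this: d5 → d4 → e4 → e3 → e2.
Since 4 matches the lower bound, it is optimal.

4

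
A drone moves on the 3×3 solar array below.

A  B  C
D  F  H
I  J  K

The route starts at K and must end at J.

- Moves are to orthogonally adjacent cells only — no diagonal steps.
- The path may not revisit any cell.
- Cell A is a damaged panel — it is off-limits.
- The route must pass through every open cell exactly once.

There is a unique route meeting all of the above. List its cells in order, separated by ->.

K -> H -> C -> B -> F -> D -> I -> J

Need to visit all 8 open cells exactly once, starting at K and ending at J.
Route from K: 2× up (reaching C), left to B, down to F, left to D, down to I, right to J — 7 moves in all.
Check: all 8 open cells covered.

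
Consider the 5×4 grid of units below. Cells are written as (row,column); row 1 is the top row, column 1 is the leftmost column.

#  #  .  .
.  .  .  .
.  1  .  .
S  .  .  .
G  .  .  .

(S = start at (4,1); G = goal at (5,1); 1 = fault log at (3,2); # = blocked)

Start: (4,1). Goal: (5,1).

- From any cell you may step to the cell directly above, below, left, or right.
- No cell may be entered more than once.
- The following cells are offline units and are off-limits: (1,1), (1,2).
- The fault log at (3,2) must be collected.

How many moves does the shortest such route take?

Any route passes through (3,2) somewhere between (4,1) and (5,1). Summing Manhattan distances along the two legs ((4,1) → (3,2) → (5,1)) gives a lower bound of 2 + 3 = 5 moves.
A route of 5 moves achieves this: (4,1) → (3,1) → (3,2) → (4,2) → (5,2) → (5,1).
Since 5 matches the lower bound, it is optimal.

5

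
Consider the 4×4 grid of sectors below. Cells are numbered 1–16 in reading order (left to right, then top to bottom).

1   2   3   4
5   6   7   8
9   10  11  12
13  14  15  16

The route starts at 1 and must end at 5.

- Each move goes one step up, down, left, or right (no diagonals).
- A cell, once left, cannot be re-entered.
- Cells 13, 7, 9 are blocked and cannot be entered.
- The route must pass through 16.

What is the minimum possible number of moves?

11

Any route passes through 16 somewhere between 1 and 5. Summing Manhattan distances along the two legs (1 → 16 → 5) gives a lower bound of 6 + 5 = 11 moves.
A route of 11 moves achieves this: 1 → 2 → 3 → 4 → 8 → 12 → 16 → 15 → 11 → 10 → 6 → 5.
Since 11 matches the lower bound, it is optimal.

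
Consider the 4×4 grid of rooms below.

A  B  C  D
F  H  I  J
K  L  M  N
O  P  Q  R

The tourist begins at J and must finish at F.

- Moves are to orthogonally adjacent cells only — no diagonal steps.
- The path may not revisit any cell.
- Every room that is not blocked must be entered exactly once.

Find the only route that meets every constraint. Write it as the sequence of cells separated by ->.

Need to visit all 16 open cells exactly once, starting at J and ending at F.
Cell A has only two open neighbours (F and B), so the path must pass straight through it: one of those is the cell it's entered from and the other is where it exits.
Route from J: up to D, left to C, 2× down (reaching M), right to N, down to R, 3× left (reaching O), up to K, right to L, 2× up (reaching B), left to A, down to F — 15 moves in all.
Check: all 16 open cells covered.

J -> D -> C -> I -> M -> N -> R -> Q -> P -> O -> K -> L -> H -> B -> A -> F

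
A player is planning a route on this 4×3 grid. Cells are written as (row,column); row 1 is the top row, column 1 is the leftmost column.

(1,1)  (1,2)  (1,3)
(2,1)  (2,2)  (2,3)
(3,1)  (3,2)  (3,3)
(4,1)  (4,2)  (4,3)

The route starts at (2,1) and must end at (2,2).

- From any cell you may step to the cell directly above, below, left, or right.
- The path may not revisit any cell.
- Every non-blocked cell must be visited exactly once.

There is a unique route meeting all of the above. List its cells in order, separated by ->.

(2,1) -> (1,1) -> (1,2) -> (1,3) -> (2,3) -> (3,3) -> (4,3) -> (4,2) -> (4,1) -> (3,1) -> (3,2) -> (2,2)

Need to visit all 12 open cells exactly once, starting at (2,1) and ending at (2,2).
Cell (4,1) has only two open neighbours ((3,1) and (4,2)), so the path must pass straight through it: one of those is the cell it's entered from and the other is where it exits.
Route from (2,1): up to (1,1), 2× right (reaching (1,3)), 3× down (reaching (4,3)), 2× left (reaching (4,1)), up to (3,1), right to (3,2), up to (2,2) — 11 moves in all.
Check: all 12 open cells covered.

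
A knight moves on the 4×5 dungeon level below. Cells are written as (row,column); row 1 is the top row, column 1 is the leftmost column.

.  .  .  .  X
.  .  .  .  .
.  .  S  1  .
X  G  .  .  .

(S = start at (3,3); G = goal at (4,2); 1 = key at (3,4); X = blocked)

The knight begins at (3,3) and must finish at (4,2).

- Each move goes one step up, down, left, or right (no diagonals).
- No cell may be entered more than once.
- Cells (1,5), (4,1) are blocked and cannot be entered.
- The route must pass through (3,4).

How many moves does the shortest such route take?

4

Any route passes through (3,4) somewhere between (3,3) and (4,2). Summing Manhattan distances along the two legs ((3,3) → (3,4) → (4,2)) gives a lower bound of 1 + 3 = 4 moves.
A route of 4 moves achieves this: (3,3) → (3,4) → (4,4) → (4,3) → (4,2).
Since 4 matches the lower bound, it is optimal.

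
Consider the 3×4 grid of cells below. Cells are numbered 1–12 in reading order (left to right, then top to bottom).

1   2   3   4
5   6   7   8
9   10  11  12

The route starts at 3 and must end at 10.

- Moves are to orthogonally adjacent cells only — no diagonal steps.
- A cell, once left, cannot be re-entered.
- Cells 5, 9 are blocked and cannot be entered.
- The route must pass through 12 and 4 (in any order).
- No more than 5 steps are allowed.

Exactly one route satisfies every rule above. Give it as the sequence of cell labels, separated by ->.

3 -> 4 -> 8 -> 12 -> 11 -> 10

The 5-move cap with required stops at 12, 4 leaves no slack for detours.
Route from 3: right to 4, 2× down (reaching 12), 2× left (reaching 10) — 5 moves in all.
Check: all required cells visited; 5 ≤ 5 moves.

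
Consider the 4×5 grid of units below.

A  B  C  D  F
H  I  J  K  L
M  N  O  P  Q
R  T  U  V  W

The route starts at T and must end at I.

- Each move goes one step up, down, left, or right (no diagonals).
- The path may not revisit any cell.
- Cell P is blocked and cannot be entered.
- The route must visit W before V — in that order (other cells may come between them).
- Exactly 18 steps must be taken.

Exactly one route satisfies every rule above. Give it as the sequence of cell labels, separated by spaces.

T R M H A B C J K D F L Q W V U O N I

The waypoints must appear in the order W, V, with no cell reused.
Route from T: left 1 to R, up 3 to A, right 2 to C, down 1 to J, right 1 to K, up 1 to D, right 1 to F, down 3 to W, left 2 to U, up 1 to O, left 1 to N, up 1 to I — 18 moves in all.
Check: order respected (W at step 13, V at step 14); 18 moves as required.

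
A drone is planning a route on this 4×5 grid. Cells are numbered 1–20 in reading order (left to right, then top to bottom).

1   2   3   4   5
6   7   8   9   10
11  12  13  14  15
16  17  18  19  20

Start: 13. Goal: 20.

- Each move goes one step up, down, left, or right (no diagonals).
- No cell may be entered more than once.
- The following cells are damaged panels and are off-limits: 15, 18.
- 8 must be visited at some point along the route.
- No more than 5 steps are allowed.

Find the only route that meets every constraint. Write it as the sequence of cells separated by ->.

13 -> 8 -> 9 -> 14 -> 19 -> 20

Any route must reach 8 and still end at 20 within 5 moves, so the order of the required stops is forced.
Route from 13: up to 8, right to 9, 2× down (reaching 19), right to 20 — 5 moves in all.
Check: all required cells visited; 5 ≤ 5 moves.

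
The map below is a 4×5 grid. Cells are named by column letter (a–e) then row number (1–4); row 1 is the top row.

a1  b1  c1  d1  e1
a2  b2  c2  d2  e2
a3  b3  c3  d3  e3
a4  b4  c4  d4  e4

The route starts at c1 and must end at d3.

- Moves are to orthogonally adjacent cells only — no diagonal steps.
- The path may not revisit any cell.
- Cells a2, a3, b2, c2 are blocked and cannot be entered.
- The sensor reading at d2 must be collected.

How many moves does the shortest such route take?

3

Any route passes through d2 somewhere between c1 and d3. Summing Manhattan distances along the two legs (c1 → d2 → d3) gives a lower bound of 2 + 1 = 3 moves.
A route of 3 moves achieves this: c1 → d1 → d2 → d3.
Since 3 matches the lower bound, it is optimal.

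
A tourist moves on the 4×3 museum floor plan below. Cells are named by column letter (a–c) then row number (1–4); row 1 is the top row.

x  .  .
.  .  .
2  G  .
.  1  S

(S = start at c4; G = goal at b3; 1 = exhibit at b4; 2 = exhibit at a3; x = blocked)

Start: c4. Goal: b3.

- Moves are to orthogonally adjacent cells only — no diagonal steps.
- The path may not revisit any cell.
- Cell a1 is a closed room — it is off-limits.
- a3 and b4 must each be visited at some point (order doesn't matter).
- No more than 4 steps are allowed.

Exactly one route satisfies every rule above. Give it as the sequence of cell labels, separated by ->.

c4 -> b4 -> a4 -> a3 -> b3

Any route must reach a3 and b4 and still end at b3 within 4 moves, so the order of the required stops is forced.
Route from c4: 2× left (reaching a4), up to a3, right to b3 — 4 moves in all.
Check: all required cells visited; 4 ≤ 4 moves.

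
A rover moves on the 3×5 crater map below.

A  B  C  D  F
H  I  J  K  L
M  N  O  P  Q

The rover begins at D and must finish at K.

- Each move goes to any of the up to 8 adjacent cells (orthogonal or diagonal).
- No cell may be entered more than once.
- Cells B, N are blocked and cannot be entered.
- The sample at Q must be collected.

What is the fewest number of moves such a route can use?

Any route passes through Q somewhere between D and K. Summing Chebyshev distances along the two legs (D → Q → K) gives a lower bound of 2 + 1 = 3 moves.
A route of 3 moves achieves this: D → L → Q → K.
Since 3 matches the lower bound, it is optimal.

3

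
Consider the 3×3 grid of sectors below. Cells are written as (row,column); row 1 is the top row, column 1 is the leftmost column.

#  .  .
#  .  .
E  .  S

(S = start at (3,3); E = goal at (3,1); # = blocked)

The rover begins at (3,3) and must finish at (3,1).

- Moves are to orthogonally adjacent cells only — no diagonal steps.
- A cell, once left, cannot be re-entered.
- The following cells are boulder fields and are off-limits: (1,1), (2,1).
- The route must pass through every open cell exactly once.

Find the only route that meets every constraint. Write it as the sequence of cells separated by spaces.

(3,3) (2,3) (1,3) (1,2) (2,2) (3,2) (3,1)

Need to visit all 7 open cells exactly once, starting at (3,3) and ending at (3,1).
Cell (1,2) has only two open neighbours ((2,2) and (1,3)), so the path must pass straight through it: one of those is the cell it's entered from and the other is where it exits.
Route from (3,3): up 2 to (1,3), left 1 to (1,2), down 2 to (3,2), left 1 to (3,1) — 6 moves in all.
Check: all 7 open cells covered.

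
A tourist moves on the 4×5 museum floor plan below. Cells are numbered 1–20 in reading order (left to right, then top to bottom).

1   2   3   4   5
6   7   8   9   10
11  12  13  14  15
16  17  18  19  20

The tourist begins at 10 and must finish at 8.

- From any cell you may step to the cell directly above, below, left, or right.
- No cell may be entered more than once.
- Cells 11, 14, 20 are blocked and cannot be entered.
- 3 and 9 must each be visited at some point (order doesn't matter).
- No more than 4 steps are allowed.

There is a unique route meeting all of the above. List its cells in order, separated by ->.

10 -> 9 -> 4 -> 3 -> 8

The budget equals the shortest possible length, so every move has to be on a shortest route through the required cells.
Route from 10: left 1 to 9, up 1 to 4, left 1 to 3, down 1 to 8 — 4 moves in all.
Check: all required cells visited; 4 ≤ 4 moves.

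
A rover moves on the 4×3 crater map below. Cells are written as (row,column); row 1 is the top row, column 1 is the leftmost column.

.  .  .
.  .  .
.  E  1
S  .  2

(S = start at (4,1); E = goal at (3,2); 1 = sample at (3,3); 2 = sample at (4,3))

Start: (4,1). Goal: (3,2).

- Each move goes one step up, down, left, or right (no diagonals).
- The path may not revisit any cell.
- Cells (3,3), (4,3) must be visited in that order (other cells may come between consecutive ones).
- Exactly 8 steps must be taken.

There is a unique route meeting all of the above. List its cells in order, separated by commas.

The waypoints must appear in the order (3,3), (4,3), with no cell reused.
Route from (4,1): up 2 to (2,1), right 2 to (2,3), down 2 to (4,3), left 1 to (4,2), up 1 to (3,2) — 8 moves in all.
Check: order respected (1 at step 5, 2 at step 6); 8 moves as required.

(4,1), (3,1), (2,1), (2,2), (2,3), (3,3), (4,3), (4,2), (3,2)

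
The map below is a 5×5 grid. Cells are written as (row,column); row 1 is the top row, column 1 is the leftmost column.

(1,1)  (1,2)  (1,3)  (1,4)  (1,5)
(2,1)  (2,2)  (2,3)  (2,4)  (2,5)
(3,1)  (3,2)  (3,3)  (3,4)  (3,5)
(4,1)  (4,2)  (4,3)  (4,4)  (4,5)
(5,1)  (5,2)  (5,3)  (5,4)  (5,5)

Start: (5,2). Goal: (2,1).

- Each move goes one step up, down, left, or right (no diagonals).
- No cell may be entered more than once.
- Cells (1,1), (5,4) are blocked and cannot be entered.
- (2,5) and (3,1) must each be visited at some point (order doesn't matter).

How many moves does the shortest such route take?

12

Any route passes through (2,5) and (3,1) in some order between (5,2) and (2,1). Summing Manhattan distances along each leg and taking the cheapest ordering ((5,2) → (3,1) → (2,5) → (2,1)) gives a lower bound of 3 + 5 + 4 = 12 moves.
A route of 12 moves achieves this: (5,2) → (4,2) → (4,1) → (3,1) → (3,2) → (3,3) → (3,4) → (3,5) → (2,5) → (2,4) → (2,3) → (2,2) → (2,1).
Since 12 matches the lower bound, it is optimal.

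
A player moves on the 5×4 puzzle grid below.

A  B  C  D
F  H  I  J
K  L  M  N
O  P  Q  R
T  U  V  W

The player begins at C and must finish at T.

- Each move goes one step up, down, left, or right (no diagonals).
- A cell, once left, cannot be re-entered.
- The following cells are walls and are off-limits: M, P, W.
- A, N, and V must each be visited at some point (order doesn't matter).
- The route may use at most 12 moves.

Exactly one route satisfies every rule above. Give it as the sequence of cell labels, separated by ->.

The 12-move cap with required stops at A, N, V leaves no slack for detours.
Route from C: 2× left (reaching A), down to F, 3× right (reaching J), 2× down (reaching R), left to Q, down to V, 2× left (reaching T) — 12 moves in all.
Check: all required cells visited; 12 ≤ 12 moves.

C -> B -> A -> F -> H -> I -> J -> N -> R -> Q -> V -> U -> T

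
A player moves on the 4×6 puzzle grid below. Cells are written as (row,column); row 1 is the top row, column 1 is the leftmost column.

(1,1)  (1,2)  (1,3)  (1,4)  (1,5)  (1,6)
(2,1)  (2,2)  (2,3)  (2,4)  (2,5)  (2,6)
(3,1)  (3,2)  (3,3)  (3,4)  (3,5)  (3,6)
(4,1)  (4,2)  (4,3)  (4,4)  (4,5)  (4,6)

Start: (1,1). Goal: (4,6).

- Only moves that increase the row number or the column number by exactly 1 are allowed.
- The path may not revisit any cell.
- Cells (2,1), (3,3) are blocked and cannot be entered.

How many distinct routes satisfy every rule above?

23

A right/down-only route from (1,1) to (4,6) makes exactly 3 down-moves and 5 right-moves in some order.
With no other constraints that would be C(8,3) = 56 routes.
Subtract routes through each blocked cell (inclusion–exclusion for overlaps): − through (2,1): 21 − through (3,3): 24 + through (2,1)&(3,3): 12 → 23.
That gives 23 routes.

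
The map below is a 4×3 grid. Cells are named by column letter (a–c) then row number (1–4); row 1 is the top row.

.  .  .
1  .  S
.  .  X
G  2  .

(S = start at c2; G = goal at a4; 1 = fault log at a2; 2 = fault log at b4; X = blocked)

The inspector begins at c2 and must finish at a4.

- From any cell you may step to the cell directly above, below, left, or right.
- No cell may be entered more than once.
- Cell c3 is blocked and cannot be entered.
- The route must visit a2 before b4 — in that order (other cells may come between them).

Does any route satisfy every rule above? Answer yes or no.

yes

One route that works: c2 → b2 → a2 → a3 → b3 → b4 → a4.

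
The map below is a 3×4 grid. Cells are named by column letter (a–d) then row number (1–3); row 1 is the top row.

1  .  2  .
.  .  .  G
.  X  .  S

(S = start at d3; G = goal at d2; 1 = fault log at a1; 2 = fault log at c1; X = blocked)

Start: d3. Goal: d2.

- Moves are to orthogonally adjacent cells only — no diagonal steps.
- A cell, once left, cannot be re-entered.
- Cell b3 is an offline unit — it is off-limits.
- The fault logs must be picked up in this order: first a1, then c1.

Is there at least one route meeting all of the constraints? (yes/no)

One route that works: d3 → c3 → c2 → b2 → a2 → a1 → b1 → c1 → d1 → d2.

yes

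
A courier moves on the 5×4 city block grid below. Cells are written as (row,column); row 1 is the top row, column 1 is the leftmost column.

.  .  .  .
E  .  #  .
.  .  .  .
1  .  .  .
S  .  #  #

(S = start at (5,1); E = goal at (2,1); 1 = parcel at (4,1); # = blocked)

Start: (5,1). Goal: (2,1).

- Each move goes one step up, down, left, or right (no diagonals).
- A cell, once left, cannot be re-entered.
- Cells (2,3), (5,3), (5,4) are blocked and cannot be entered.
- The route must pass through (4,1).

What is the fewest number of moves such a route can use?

3

Any route passes through (4,1) somewhere between (5,1) and (2,1). Summing Manhattan distances along the two legs ((5,1) → (4,1) → (2,1)) gives a lower bound of 1 + 2 = 3 moves.
A route of 3 moves achieves this: (5,1) → (4,1) → (3,1) → (2,1).
Since 3 matches the lower bound, it is optimal.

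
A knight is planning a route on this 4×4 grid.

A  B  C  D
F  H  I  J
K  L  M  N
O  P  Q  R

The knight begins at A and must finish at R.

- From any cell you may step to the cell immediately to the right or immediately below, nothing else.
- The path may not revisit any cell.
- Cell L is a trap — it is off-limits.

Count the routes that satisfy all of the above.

A right/down-only route from A to R makes exactly 3 down-moves and 3 right-moves in some order.
With no other constraints that would be C(6,3) = 20 routes.
Subtract routes through each blocked cell (inclusion–exclusion for overlaps): − through L: 9 → 11.
That gives 11 routes.

11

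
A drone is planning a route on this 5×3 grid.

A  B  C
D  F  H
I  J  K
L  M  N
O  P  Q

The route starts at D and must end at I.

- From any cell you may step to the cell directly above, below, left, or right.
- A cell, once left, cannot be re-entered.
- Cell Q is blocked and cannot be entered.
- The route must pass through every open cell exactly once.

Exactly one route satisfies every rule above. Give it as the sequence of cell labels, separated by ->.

D -> A -> B -> C -> H -> F -> J -> K -> N -> M -> P -> O -> L -> I

Need to visit all 14 open cells exactly once, starting at D and ending at I.
Cell O has only two open neighbours (L and P), so the path must pass straight through it: one of those is the cell it's entered from and the other is where it exits.
Route from D: up to A, 2× right (reaching C), down to H, left to F, down to J, right to K, down to N, left to M, down to P, left to O, 2× up (reaching I) — 13 moves in all.
Check: all 14 open cells covered.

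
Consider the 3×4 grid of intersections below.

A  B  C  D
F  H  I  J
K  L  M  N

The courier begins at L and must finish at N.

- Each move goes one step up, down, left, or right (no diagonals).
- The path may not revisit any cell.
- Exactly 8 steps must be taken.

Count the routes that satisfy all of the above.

Need simple routes of exactly 8 moves from L to N (Manhattan distance 2, so 3 moves are spent on a detour and 3 undoing it).
Branch systematically from the start, pruning whenever the remaining move budget drops below the Manhattan distance to N or differs from it in parity. Grouping the completions by first move — via H: 4; via K: 9; via M: 1 — and summing: 4 + 9 + 1 = 14.
That gives 14 routes.

14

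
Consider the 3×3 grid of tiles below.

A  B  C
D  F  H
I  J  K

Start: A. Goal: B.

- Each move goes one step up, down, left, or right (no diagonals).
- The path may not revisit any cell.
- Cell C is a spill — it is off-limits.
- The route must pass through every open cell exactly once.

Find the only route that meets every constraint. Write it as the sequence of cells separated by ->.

A -> D -> I -> J -> K -> H -> F -> B

Need to visit all 8 open cells exactly once, starting at A and ending at B.
Cell H has only two open neighbours (K and F), so the path must pass straight through it: one of those is the cell it's entered from and the other is where it exits.
Route from A: 2× down (reaching I), 2× right (reaching K), up to H, left to F, up to B — 7 moves in all.
Check: all 8 open cells covered.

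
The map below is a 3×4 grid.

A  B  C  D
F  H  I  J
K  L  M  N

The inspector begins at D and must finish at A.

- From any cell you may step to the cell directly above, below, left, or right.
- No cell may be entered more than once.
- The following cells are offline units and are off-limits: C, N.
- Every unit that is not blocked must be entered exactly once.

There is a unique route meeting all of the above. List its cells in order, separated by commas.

D, J, I, M, L, K, F, H, B, A

Need to visit all 10 open cells exactly once, starting at D and ending at A.
Cell M has only two open neighbours (I and L), so the path must pass straight through it: one of those is the cell it's entered from and the other is where it exits.
Route from D: down to J, left to I, down to M, 2× left (reaching K), up to F, right to H, up to B, left to A — 9 moves in all.
Check: all 10 open cells covered.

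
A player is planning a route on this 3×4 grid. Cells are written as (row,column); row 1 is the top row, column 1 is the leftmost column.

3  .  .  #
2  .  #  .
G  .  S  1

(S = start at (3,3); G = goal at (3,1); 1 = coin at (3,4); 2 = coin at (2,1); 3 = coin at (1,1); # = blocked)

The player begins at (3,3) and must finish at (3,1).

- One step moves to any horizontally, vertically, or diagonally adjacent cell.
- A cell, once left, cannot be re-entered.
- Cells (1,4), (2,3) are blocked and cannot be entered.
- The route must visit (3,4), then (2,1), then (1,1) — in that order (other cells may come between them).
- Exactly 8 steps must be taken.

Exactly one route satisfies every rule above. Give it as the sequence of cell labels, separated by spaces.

(3,3) (3,4) (2,4) (1,3) (1,2) (2,1) (1,1) (2,2) (3,1)

The waypoints must appear in the order (3,4), (2,1), (1,1), with no cell reused.
Route from (3,3): right 1 to (3,4), up 1 to (2,4), up-left 1 to (1,3), left 1 to (1,2), down-left 1 to (2,1), up 1 to (1,1), down-right 1 to (2,2), down-left 1 to (3,1) — 8 moves in all.
Check: order respected (1 at step 1, 2 at step 5, 3 at step 6); 8 moves as required.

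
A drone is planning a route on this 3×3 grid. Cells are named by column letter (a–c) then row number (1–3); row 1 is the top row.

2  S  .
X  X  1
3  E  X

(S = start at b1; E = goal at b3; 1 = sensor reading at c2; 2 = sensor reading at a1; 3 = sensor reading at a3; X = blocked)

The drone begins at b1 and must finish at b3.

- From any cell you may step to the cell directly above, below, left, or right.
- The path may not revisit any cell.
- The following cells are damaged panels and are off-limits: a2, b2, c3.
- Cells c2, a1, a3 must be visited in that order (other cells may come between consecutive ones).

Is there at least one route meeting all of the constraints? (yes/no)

no

The blocked cells wall a3 off from b1 completely — no sequence of moves reaches it at all, so no route can satisfy the rules.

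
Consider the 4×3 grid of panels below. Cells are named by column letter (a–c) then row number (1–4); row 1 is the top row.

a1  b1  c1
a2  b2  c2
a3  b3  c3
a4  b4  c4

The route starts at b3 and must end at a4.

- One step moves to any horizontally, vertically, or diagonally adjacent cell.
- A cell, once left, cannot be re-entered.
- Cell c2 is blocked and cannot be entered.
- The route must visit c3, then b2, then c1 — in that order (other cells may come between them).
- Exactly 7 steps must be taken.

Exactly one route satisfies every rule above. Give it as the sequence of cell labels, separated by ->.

b3 -> c3 -> b2 -> c1 -> b1 -> a2 -> a3 -> a4

The waypoints must appear in the order c3, b2, c1, with no cell reused.
Route from b3: right 1 to c3, up-left 1 to b2, up-right 1 to c1, left 1 to b1, down-left 1 to a2, down 2 to a4 — 7 moves in all.
Check: order respected (c3 at step 1, b2 at step 2, c1 at step 3); 7 moves as required.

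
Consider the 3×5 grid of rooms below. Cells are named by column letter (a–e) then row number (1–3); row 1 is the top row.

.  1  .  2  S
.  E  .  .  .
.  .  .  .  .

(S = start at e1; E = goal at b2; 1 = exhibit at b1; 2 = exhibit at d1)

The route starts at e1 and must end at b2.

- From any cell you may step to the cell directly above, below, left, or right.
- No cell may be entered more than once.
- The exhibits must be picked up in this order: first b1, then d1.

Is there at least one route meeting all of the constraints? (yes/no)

yes

One route that works: e1 → e2 → e3 → d3 → c3 → b3 → a3 → a2 → a1 → b1 → c1 → d1 → d2 → c2 → b2.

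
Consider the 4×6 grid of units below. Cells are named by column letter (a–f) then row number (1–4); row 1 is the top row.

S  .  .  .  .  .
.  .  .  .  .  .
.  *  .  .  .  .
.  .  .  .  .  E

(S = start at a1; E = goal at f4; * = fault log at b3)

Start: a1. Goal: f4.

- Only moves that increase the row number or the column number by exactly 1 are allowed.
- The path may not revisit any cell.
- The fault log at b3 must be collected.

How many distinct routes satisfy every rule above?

15

A right/down-only route from a1 to f4 makes exactly 3 down-moves and 5 right-moves in some order.
With no other constraints that would be C(8,3) = 56 routes.
Split at b3 and multiply the segment counts: a1→b3: 3; b3→f4: 5; product = 15.
That gives 15 routes.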